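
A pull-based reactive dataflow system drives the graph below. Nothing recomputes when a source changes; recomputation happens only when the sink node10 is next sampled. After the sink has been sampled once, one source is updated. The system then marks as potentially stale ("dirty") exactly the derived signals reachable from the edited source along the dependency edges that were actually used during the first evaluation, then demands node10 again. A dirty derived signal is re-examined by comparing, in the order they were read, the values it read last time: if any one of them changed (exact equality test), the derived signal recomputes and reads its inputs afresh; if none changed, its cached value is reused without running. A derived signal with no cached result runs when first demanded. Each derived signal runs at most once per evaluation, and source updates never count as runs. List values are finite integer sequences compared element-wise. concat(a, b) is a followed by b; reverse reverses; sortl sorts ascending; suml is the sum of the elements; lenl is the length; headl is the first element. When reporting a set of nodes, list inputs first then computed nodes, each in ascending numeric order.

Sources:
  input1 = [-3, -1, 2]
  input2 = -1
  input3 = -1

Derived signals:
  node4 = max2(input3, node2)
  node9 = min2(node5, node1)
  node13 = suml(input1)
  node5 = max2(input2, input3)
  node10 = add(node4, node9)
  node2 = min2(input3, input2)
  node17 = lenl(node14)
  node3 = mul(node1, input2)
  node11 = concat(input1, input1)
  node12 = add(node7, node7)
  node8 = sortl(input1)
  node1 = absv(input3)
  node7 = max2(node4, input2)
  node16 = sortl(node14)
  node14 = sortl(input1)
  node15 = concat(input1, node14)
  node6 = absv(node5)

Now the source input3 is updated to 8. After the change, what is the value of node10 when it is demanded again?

New value of node10: 16.

First evaluation (everything demanded from the output):
  node1 = absv(-1) = 1
  node2 = min2(-1, -1) = -1
  node4 = max2(-1, -1) = -1
  node5 = max2(-1, -1) = -1
  node9 = min2(-1, 1) = -1
  node10 = add(-1, -1) = -2

Propagation after the edit:
  node1: runs — input3 -1->8; result 8.
  node2: runs — input3 -1->8; result -1 (same value as before).
  node4: runs — input3 -1->8; result 8.
  node5: runs — input3 -1->8; result 8.
  node9: runs — node5 -1->8; node1 1->8; result 8.
  node10: runs — node4 -1->8; node9 -1->8; result 16.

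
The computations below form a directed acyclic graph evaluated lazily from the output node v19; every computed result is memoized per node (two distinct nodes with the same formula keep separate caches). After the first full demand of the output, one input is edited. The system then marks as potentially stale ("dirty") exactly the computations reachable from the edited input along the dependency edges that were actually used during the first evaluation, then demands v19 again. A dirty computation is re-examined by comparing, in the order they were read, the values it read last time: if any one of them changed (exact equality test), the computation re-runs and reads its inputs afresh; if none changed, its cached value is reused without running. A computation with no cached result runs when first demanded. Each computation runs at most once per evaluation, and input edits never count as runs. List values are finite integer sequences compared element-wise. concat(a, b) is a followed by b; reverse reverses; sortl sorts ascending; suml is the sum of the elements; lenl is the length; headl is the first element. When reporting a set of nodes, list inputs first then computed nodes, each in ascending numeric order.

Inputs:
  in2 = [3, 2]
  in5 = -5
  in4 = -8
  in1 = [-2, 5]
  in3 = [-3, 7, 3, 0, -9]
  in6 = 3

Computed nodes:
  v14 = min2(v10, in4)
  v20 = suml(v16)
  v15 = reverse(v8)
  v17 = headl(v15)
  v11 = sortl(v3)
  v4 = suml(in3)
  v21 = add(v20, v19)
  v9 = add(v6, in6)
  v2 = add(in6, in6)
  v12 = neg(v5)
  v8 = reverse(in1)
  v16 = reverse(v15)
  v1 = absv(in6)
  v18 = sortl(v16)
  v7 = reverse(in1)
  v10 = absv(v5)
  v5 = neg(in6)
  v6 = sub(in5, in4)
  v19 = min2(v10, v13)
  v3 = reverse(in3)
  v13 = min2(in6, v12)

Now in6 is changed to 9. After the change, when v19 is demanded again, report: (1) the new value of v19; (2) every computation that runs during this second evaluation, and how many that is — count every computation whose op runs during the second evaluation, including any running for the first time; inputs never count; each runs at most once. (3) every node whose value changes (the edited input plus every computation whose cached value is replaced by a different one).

First demand of the output computes:
  v5 = neg(3) = -3
  v10 = absv(-3) = 3
  v12 = neg(-3) = 3
  v13 = min2(3, 3) = 3
  v19 = min2(3, 3) = 3

After the edit, cleaning proceeds:
  v5: a read changed (in6 3->9) — executes, giving -9.
  v10: a read changed (v5 -3->-9) — executes, giving 9.
  v12: a read changed (v5 -3->-9) — executes, giving 9.
  v13: a read changed (in6 3->9; v12 3->9) — executes, giving 9.
  v19: a read changed (v10 3->9; v13 3->9) — executes, giving 9.

Demanding v19 again yields 9.
5 computations run: v5, v10, v12, v13, v19.
The nodes whose values change: in6, v5, v10, v12, v13, v19.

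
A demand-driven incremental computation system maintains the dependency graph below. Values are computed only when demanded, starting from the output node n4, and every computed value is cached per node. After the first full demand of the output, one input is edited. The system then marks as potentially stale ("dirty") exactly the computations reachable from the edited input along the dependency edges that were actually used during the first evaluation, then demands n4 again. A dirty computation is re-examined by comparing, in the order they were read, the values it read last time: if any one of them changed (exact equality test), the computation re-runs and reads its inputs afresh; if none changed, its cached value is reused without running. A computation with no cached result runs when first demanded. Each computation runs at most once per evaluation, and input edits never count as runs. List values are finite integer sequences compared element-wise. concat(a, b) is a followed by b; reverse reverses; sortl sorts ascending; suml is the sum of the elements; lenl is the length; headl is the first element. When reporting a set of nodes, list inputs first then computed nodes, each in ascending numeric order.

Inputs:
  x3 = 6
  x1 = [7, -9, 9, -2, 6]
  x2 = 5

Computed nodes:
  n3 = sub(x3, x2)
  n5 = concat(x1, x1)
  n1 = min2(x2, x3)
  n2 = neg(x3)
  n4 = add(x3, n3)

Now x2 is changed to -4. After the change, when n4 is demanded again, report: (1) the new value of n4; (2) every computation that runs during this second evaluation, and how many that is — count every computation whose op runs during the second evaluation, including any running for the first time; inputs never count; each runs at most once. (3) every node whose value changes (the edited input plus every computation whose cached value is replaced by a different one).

New value of n4: 16.
Computations that run: n3, n4 — 2 in total.
Values that change: x2, n3, n4.

First evaluation (everything demanded from the output):
  n3 = sub(6, 5) = 1
  n4 = add(6, 1) = 7

Propagation after the edit:
  n3: runs — x2 5->-4; result 10.
  n4: runs — n3 1->10; result 16.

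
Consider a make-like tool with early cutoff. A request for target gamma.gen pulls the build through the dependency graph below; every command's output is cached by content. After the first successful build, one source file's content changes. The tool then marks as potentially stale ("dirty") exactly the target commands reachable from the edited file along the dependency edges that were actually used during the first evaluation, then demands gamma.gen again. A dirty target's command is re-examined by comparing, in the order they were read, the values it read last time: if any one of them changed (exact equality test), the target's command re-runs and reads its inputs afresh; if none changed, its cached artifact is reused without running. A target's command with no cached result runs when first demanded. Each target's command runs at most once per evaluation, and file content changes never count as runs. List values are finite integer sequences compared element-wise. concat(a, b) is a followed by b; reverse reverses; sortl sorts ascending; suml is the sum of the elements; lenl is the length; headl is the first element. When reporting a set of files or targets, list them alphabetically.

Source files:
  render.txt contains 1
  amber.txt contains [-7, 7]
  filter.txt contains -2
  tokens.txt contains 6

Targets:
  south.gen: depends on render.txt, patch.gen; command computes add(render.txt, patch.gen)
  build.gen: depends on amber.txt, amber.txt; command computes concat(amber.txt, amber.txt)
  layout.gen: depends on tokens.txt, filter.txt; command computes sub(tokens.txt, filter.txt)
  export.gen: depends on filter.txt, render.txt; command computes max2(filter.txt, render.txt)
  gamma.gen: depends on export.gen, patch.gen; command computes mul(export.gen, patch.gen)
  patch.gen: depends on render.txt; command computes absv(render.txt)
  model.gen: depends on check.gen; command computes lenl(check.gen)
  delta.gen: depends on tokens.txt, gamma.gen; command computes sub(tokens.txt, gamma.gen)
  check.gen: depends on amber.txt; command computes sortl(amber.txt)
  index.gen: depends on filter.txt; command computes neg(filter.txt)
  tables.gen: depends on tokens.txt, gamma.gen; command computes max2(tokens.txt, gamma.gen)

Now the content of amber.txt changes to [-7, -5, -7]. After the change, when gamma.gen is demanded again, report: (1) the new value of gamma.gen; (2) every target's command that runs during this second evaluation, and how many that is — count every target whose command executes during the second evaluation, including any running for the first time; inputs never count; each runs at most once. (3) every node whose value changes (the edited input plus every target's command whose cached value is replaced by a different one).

Demanding gamma.gen again yields 1.
0 target commands run: none.
The nodes whose values change: amber.txt.
Note the shortcut — amber.txt feeds only undemanded nodes, so no recomputation happens.

First demand of the output computes:
  export.gen = max2(-2, 1) = 1
  patch.gen = absv(1) = 1
  gamma.gen = mul(1, 1) = 1

After the edit, cleaning proceeds:
  amber.txt only reaches undemanded nodes; the second demand re-runs nothing.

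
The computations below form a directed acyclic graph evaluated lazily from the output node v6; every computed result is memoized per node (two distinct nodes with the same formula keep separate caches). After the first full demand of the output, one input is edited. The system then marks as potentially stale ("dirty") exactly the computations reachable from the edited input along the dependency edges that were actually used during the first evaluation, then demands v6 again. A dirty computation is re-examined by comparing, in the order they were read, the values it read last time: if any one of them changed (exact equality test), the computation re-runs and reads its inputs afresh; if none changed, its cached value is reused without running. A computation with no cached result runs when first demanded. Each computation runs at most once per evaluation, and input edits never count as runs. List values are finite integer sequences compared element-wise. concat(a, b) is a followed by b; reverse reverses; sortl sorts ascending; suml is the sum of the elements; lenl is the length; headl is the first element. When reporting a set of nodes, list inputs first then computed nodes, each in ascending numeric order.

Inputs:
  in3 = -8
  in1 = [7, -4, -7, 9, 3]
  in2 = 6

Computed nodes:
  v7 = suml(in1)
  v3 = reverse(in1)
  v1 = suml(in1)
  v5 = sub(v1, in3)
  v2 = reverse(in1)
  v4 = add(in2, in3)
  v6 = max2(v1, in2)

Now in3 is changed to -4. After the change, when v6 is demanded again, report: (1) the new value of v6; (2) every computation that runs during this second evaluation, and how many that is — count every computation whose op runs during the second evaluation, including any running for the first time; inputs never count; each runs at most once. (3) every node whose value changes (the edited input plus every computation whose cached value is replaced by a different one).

First demand of the output computes:
  v1 = suml([7, -4, -7, 9, 3]) = 8
  v6 = max2(8, 6) = 8

After the edit, cleaning proceeds:
  in3 only reaches undemanded nodes; the second demand re-runs nothing.

Note the shortcut — in3 feeds only undemanded nodes, so no recomputation happens.

Demanding v6 again yields 8.
0 computations run: none.
The nodes whose values change: in3.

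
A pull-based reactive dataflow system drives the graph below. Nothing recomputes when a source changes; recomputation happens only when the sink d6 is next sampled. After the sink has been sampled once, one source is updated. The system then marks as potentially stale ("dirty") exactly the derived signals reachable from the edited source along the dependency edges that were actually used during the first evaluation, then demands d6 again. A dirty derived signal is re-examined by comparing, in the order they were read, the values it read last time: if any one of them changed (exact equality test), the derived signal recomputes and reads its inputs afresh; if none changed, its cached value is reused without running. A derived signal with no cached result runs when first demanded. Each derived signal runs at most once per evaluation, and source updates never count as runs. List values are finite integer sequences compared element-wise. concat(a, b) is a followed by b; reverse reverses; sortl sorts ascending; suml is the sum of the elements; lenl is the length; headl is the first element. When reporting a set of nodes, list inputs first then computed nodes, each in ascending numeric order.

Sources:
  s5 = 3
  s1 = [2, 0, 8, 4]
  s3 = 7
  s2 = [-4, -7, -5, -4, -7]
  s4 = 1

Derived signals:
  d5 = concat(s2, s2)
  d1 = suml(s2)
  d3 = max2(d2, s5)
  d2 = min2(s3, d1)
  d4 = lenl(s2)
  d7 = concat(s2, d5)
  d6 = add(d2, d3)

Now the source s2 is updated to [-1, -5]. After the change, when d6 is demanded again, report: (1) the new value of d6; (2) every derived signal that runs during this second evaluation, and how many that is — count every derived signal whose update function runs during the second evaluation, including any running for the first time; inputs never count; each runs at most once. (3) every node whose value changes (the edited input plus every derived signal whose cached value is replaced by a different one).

New value of d6: -3.
Derived signals that run: d1, d2, d3, d6 — 4 in total.
Values that change: s2, d1, d2, d6.

First evaluation (everything demanded from the output):
  d1 = suml([-4, -7, -5, -4, -7]) = -27
  d2 = min2(7, -27) = -27
  d3 = max2(-27, 3) = 3
  d6 = add(-27, 3) = -24

Propagation after the edit:
  d1: runs — s2 [-4, -7, -5, -4, -7]->[-1, -5]; result -6.
  d2: runs — d1 -27->-6; result -6.
  d3: runs — d2 -27->-6; result 3 (same value as before).
  d6: runs — d2 -27->-6; result -3.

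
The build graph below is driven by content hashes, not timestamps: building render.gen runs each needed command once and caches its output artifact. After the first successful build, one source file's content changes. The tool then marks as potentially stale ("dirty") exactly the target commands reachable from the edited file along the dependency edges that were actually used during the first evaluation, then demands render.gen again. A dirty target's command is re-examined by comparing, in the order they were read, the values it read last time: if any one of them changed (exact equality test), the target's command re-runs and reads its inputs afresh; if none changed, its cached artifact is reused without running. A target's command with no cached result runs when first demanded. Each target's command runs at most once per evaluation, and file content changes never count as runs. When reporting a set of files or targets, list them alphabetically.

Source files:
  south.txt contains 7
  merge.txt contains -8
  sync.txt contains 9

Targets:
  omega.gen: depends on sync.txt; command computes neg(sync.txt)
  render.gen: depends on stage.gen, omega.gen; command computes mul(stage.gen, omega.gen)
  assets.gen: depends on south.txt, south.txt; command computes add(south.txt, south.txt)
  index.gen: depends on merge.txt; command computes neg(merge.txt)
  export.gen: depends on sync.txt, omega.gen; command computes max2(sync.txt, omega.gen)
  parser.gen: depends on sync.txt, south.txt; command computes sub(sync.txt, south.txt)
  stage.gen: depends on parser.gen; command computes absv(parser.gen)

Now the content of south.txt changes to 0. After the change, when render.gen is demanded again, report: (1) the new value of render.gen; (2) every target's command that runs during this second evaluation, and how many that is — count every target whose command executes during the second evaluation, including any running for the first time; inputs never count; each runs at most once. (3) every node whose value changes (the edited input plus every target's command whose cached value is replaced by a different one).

render.gen now evaluates to -81.
Run set: parser.gen, render.gen, stage.gen (3 run).
Changed values: parser.gen, render.gen, south.txt, stage.gen.

Initial pass — values computed on the first demand:
  omega.gen = neg(9) = -9
  parser.gen = sub(9, 7) = 2
  stage.gen = absv(2) = 2
  render.gen = mul(2, -9) = -18

Second demand — change propagation:
  parser.gen: re-runs because south.txt 7->0; new result 9.
  stage.gen: re-runs because parser.gen 2->9; new result 9.
  render.gen: re-runs because stage.gen 2->9; new result -81.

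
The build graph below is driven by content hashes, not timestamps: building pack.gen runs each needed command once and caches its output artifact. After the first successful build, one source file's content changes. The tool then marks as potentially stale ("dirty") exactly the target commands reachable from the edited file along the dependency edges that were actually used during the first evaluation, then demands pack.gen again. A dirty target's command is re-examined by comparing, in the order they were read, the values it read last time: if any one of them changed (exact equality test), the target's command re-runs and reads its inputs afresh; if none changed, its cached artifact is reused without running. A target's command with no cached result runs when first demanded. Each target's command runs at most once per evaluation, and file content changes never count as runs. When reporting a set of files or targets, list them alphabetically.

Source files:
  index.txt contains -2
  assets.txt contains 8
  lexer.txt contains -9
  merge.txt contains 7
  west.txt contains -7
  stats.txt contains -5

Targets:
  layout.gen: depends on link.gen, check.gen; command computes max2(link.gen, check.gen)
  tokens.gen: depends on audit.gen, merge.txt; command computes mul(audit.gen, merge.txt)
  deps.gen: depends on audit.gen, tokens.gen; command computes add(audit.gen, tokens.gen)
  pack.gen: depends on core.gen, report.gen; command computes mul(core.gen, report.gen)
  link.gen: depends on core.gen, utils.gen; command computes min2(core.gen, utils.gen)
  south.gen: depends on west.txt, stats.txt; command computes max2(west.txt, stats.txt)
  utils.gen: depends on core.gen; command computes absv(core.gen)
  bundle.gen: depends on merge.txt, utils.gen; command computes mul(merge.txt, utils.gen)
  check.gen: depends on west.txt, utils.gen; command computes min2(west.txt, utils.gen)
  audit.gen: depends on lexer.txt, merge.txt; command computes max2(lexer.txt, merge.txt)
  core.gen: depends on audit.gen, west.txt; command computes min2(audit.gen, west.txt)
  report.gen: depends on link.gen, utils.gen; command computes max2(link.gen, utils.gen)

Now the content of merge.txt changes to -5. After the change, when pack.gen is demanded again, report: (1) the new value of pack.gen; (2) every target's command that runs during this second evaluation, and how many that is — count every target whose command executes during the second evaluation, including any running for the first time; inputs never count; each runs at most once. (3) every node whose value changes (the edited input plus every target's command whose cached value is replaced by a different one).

pack.gen now evaluates to -49.
Run set: audit.gen, core.gen (2 run).
Changed values: audit.gen, merge.txt.
The important point: core.gen recomputes to an identical value, and the output ends up unchanged.

Initial pass — values computed on the first demand:
  audit.gen = max2(-9, 7) = 7
  core.gen = min2(7, -7) = -7
  utils.gen = absv(-7) = 7
  link.gen = min2(-7, 7) = -7
  report.gen = max2(-7, 7) = 7
  pack.gen = mul(-7, 7) = -49

Second demand — change propagation:
  audit.gen: re-runs because merge.txt 7->-5; new result -5.
  core.gen: re-runs because audit.gen 7->-5; new result -7 (unchanged).
  utils.gen: re-examined; everything it read last time is the same (core.gen unchanged) — cache 7 kept, no run.
  link.gen: re-examined; everything it read last time is the same (core.gen unchanged, utils.gen unchanged) — cache -7 kept, no run.
  report.gen: re-examined; everything it read last time is the same (link.gen unchanged, utils.gen unchanged) — cache 7 kept, no run.
  pack.gen: re-examined; everything it read last time is the same (core.gen unchanged, report.gen unchanged) — cache -49 kept, no run.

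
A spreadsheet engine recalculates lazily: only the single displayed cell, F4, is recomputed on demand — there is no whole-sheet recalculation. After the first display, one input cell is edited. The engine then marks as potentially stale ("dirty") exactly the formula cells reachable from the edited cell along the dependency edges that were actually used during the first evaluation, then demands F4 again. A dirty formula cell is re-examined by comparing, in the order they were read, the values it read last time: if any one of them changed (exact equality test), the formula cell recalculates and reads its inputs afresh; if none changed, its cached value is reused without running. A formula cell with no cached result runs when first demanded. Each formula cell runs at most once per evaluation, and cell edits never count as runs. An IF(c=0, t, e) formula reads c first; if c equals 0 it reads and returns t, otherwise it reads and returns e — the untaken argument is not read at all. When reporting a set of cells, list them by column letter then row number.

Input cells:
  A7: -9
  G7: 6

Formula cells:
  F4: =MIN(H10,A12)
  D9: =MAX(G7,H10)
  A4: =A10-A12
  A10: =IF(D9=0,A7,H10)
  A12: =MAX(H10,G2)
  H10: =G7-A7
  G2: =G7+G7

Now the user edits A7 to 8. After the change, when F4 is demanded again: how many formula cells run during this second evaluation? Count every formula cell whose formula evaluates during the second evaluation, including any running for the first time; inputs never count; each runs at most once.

Formula cells that run: A12, F4, H10 — 3 in total.

First evaluation (everything demanded from the output):
  G2 = 6 + 6 = 12
  H10 = 6 - -9 = 15
  A12 = MAX(15, 12) = 15
  F4 = MIN(15, 15) = 15

Propagation after the edit:
  H10: runs — A7 -9->8; result -2.
  A12: runs — H10 15->-2; result 12.
  F4: runs — H10 15->-2; A12 15->12; result -2.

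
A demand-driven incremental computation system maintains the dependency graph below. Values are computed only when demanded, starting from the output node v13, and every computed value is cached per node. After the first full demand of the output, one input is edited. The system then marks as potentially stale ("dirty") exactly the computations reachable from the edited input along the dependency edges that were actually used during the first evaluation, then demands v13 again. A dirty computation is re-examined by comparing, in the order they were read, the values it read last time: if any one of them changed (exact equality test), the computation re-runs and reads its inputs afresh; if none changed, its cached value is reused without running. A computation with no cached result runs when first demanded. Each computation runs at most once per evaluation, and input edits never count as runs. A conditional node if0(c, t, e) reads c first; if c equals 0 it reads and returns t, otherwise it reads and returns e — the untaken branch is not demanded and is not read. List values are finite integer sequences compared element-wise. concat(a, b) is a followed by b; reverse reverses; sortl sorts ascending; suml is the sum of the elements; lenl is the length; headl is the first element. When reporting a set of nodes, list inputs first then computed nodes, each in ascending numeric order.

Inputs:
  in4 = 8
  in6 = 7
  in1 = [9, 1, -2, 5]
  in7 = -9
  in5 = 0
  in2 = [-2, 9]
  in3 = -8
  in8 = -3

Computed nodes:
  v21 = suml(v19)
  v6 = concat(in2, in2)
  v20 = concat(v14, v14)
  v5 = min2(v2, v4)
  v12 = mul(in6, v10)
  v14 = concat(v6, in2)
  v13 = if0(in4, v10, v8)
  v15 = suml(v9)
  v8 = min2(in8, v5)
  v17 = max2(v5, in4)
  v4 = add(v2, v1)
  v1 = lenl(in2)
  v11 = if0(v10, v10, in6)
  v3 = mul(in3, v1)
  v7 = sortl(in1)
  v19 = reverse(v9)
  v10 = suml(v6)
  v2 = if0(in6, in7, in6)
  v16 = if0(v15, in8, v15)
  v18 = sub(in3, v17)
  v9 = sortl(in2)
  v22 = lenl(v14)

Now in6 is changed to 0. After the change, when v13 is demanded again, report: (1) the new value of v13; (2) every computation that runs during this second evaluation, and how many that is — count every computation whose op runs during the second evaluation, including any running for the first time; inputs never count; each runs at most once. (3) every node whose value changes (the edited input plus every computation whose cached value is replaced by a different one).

New value of v13: -9.
Computations that run: v2, v4, v5, v8, v13 — 5 in total.
Values that change: in6, v2, v4, v5, v8, v13.

First evaluation (everything demanded from the output):
  v1 = lenl([-2, 9]) = 2
  v2 = if0(in6=7 -> else branch in6) = 7
  v4 = add(7, 2) = 9
  v5 = min2(7, 9) = 7
  v8 = min2(-3, 7) = -3
  v13 = if0(in4=8 -> else branch v8) = -3

Propagation after the edit:
  v2: runs — in6 7->0; in6 7->0; result -9.
  v4: runs — v2 7->-9; result -7.
  v5: runs — v2 7->-9; v4 9->-7; result -9.
  v8: runs — v5 7->-9; result -9.
  v13: runs — v8 -3->-9; result -9.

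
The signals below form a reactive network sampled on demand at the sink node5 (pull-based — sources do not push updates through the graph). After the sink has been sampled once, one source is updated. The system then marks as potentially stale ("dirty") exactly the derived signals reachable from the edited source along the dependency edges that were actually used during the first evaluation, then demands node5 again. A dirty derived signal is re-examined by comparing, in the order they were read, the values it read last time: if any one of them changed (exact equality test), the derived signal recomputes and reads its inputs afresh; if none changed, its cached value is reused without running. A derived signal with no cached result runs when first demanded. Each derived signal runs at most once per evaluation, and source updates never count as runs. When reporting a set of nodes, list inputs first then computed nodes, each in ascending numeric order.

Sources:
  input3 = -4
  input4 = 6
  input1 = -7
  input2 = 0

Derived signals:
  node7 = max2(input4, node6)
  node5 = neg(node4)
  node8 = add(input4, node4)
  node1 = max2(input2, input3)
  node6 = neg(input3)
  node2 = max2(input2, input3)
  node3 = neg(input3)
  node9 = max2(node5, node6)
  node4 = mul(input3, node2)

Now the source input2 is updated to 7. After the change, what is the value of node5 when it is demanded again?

node5 now evaluates to 28.

Initial pass — values computed on the first demand:
  node2 = max2(0, -4) = 0
  node4 = mul(-4, 0) = 0
  node5 = neg(0) = 0

Second demand — change propagation:
  node2: re-runs because input2 0->7; new result 7.
  node4: re-runs because node2 0->7; new result -28.
  node5: re-runs because node4 0->-28; new result 28.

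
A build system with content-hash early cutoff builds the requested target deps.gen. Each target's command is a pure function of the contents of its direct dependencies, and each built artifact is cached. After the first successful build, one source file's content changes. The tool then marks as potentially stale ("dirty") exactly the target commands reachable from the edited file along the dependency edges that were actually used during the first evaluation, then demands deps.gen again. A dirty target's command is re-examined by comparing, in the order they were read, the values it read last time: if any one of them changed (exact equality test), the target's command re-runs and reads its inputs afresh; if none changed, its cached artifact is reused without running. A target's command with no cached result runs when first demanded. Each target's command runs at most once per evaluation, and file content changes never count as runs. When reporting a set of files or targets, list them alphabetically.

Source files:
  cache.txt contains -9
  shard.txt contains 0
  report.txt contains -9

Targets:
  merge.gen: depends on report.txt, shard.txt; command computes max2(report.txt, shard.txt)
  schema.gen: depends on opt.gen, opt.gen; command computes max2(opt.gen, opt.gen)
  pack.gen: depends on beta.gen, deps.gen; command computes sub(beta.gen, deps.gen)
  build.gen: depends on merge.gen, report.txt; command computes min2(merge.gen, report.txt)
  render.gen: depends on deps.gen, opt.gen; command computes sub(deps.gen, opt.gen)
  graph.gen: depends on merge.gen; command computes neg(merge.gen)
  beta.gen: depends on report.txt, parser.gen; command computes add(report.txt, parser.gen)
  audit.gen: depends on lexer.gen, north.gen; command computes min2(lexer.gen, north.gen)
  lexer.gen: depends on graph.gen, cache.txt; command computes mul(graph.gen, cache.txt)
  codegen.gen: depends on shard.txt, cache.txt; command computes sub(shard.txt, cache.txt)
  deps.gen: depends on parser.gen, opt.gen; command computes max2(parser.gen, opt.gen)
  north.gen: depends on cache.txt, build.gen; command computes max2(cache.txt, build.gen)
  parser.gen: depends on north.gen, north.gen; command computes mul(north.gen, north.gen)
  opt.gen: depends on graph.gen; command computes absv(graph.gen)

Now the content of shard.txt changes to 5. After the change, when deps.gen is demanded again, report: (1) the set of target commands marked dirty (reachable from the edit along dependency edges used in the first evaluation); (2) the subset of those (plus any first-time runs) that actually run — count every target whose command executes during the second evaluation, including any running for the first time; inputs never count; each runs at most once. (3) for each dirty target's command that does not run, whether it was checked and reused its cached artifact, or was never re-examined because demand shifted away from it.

Marked dirty: build.gen, deps.gen, graph.gen, merge.gen, north.gen, opt.gen, parser.gen.
Target commands that run: build.gen, deps.gen, graph.gen, merge.gen, opt.gen — 5 in total.
Checked but reused from cache: north.gen, parser.gen.
Key observation: the cutoff stops propagation at north.gen — its inputs' values are unchanged, so it reuses its cache.

First evaluation (everything demanded from the output):
  merge.gen = max2(-9, 0) = 0
  build.gen = min2(0, -9) = -9
  graph.gen = neg(0) = 0
  north.gen = max2(-9, -9) = -9
  opt.gen = absv(0) = 0
  parser.gen = mul(-9, -9) = 81
  deps.gen = max2(81, 0) = 81

Propagation after the edit:
  merge.gen: runs — shard.txt 0->5; result 5.
  build.gen: runs — merge.gen 0->5; result -9 (same value as before).
  graph.gen: runs — merge.gen 0->5; result -5.
  north.gen: checked — values it read are unchanged (cache.txt unchanged, build.gen unchanged); reused cached -9 without running.
  opt.gen: runs — graph.gen 0->-5; result 5.
  parser.gen: checked — values it read are unchanged (north.gen unchanged, north.gen unchanged); reused cached 81 without running.
  deps.gen: runs — opt.gen 0->5; result 81 (same value as before).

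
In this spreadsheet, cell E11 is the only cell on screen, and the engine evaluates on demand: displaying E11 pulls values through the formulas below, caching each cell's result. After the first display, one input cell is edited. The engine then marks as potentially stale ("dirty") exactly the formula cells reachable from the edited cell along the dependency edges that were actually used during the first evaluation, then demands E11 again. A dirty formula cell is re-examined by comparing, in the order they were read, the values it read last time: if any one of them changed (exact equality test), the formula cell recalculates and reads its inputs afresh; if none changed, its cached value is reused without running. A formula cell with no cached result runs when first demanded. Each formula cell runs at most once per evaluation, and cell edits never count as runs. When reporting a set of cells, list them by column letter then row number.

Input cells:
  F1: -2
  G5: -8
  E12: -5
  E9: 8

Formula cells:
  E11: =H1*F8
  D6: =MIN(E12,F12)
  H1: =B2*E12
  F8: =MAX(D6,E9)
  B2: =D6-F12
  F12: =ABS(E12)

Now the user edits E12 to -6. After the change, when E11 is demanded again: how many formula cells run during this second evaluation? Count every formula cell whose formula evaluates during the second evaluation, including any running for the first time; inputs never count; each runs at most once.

Run set: B2, D6, E11, F8, F12, H1 (6 run).

Initial pass — values computed on the first demand:
  F12 = ABS(-5) = 5
  D6 = MIN(-5, 5) = -5
  B2 = -5 - 5 = -10
  F8 = MAX(-5, 8) = 8
  H1 = -10 * -5 = 50
  E11 = 50 * 8 = 400

Second demand — change propagation:
  F12: re-runs because E12 -5->-6; new result 6.
  D6: re-runs because E12 -5->-6; F12 5->6; new result -6.
  B2: re-runs because D6 -5->-6; F12 5->6; new result -12.
  F8: re-runs because D6 -5->-6; new result 8 (unchanged).
  H1: re-runs because B2 -10->-12; E12 -5->-6; new result 72.
  E11: re-runs because H1 50->72; new result 576.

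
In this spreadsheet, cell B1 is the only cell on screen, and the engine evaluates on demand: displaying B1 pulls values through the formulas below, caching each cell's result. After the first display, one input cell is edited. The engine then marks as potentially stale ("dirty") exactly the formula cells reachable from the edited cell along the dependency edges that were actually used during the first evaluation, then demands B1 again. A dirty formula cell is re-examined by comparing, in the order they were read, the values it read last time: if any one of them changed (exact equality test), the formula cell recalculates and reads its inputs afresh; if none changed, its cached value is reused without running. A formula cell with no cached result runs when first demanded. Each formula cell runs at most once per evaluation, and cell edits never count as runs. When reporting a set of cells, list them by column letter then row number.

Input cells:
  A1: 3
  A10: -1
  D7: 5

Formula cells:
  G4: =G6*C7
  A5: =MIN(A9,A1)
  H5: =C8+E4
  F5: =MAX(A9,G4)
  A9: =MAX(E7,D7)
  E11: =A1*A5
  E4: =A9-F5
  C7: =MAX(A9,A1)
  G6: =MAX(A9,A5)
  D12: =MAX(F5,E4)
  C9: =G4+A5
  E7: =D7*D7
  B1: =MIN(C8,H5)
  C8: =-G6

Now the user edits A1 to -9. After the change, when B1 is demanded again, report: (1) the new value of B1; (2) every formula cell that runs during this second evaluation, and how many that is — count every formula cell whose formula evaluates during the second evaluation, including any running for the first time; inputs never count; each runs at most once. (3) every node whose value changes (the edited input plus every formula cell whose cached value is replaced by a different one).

B1 now evaluates to -625.
Run set: A5, C7, G6 (3 run).
Changed values: A1, A5.
The important point: at G4 every value read last time is unchanged, so the dirty flag clears without a run.

Initial pass — values computed on the first demand:
  E7 = 5 * 5 = 25
  A9 = MAX(25, 5) = 25
  A5 = MIN(25, 3) = 3
  C7 = MAX(25, 3) = 25
  G6 = MAX(25, 3) = 25
  C8 = -(25) = -25
  G4 = 25 * 25 = 625
  F5 = MAX(25, 625) = 625
  E4 = 25 - 625 = -600
  H5 = -25 + -600 = -625
  B1 = MIN(-25, -625) = -625

Second demand — change propagation:
  A5: re-runs because A1 3->-9; new result -9.
  C7: re-runs because A1 3->-9; new result 25 (unchanged).
  G6: re-runs because A5 3->-9; new result 25 (unchanged).
  C8: re-examined; everything it read last time is the same (G6 unchanged) — cache -25 kept, no run.
  G4: re-examined; everything it read last time is the same (G6 unchanged, C7 unchanged) — cache 625 kept, no run.
  F5: re-examined; everything it read last time is the same (A9 unchanged, G4 unchanged) — cache 625 kept, no run.
  E4: re-examined; everything it read last time is the same (A9 unchanged, F5 unchanged) — cache -600 kept, no run.
  H5: re-examined; everything it read last time is the same (C8 unchanged, E4 unchanged) — cache -625 kept, no run.
  B1: re-examined; everything it read last time is the same (C8 unchanged, H5 unchanged) — cache -625 kept, no run.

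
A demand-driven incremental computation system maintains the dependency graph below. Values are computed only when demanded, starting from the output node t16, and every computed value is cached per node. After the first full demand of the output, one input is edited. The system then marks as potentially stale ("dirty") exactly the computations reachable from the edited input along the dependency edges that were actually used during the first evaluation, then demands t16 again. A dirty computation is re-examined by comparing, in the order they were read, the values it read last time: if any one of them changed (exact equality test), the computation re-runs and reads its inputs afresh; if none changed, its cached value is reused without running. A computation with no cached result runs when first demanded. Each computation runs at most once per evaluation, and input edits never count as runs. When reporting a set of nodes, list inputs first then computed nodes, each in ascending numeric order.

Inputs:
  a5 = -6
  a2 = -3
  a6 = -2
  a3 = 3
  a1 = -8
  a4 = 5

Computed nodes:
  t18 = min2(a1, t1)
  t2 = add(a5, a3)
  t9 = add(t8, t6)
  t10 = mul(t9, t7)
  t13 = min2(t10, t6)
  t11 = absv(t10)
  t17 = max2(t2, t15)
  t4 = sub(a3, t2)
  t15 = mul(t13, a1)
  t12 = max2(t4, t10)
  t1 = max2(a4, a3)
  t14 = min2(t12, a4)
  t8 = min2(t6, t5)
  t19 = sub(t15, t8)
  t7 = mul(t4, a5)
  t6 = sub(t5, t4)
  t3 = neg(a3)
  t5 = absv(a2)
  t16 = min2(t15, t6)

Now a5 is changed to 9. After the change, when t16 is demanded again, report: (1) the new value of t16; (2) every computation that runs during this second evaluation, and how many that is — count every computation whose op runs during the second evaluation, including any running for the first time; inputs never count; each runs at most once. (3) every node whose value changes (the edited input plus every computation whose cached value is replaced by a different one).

First evaluation (everything demanded from the output):
  t2 = add(-6, 3) = -3
  t4 = sub(3, -3) = 6
  t5 = absv(-3) = 3
  t6 = sub(3, 6) = -3
  t7 = mul(6, -6) = -36
  t8 = min2(-3, 3) = -3
  t9 = add(-3, -3) = -6
  t10 = mul(-6, -36) = 216
  t13 = min2(216, -3) = -3
  t15 = mul(-3, -8) = 24
  t16 = min2(24, -3) = -3

Propagation after the edit:
  t2: runs — a5 -6->9; result 12.
  t4: runs — t2 -3->12; result -9.
  t6: runs — t4 6->-9; result 12.
  t7: runs — t4 6->-9; a5 -6->9; result -81.
  t8: runs — t6 -3->12; result 3.
  t9: runs — t8 -3->3; t6 -3->12; result 15.
  t10: runs — t9 -6->15; t7 -36->-81; result -1215.
  t13: runs — t10 216->-1215; t6 -3->12; result -1215.
  t15: runs — t13 -3->-1215; result 9720.
  t16: runs — t15 24->9720; t6 -3->12; result 12.

New value of t16: 12.
Computations that run: t2, t4, t6, t7, t8, t9, t10, t13, t15, t16 — 10 in total.
Values that change: a5, t2, t4, t6, t7, t8, t9, t10, t13, t15, t16.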